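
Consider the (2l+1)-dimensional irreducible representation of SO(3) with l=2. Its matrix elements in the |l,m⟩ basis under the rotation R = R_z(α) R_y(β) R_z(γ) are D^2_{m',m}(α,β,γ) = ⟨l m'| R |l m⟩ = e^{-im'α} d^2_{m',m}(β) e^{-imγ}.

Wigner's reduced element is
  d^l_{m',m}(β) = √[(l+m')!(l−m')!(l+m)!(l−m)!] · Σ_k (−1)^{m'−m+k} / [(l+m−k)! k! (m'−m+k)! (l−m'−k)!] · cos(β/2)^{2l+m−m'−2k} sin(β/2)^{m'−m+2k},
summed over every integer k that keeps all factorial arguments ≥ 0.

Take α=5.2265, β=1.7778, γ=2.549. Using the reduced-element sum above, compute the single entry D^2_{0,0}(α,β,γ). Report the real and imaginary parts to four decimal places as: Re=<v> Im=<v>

Re=-0.4366 Im=0.0000

First d^2_{0,0}(β=1.7778), then the phase factors e^{-i(0)α} and e^{-i(0)γ}:
With c≡cos(β/2)=0.630266 and s≡sin(β/2)=0.776379, N=[2·2·2·2]^{1/2}=4.000000
Admissible k: 0..2 (factorial args all ≥0)
  k=0: (−1)^0·4.0000/(4)·0.6303^4·0.7764^0 = +0.157796
  k=1: (−1)^1·4.0000/(1)·0.6303^2·0.7764^2 = -0.957758
  k=2: (−1)^2·4.0000/(4)·0.6303^0·0.7764^4 = +0.363325
d^2_{0,0}(1.7778) = +0.157796 -0.957758 +0.363325 = -0.436637
Attach z-rotation phases: D = e^{-i(0)(5.2265)}·(-0.436637)·e^{-i(0)(2.549)} = -0.436637+0.000000i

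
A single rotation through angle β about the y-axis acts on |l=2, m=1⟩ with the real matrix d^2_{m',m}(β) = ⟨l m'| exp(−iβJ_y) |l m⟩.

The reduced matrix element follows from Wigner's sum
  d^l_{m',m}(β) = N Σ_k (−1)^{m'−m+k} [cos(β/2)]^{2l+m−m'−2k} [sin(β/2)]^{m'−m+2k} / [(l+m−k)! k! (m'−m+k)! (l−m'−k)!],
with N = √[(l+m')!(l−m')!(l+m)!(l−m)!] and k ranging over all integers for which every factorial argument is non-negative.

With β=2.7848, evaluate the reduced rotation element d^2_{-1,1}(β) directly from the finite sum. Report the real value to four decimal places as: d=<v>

d=-0.8465

d^2_{-1,1}(β=2.7848) via Wigner's sum:
c=cos(2.7848/2)=0.177452, s=sin(2.7848/2)=0.984130; N=√[1·6·6·1]=6.000000
Admissible k: 2..3 (factorial args all ≥0)
  k=2: (−1)^0·6.0000/(2)·0.1775^2·0.9841^2 = +0.091493
  k=3: (−1)^1·6.0000/(6)·0.1775^0·0.9841^4 = -0.938013
d^2_{-1,1}(2.7848) = +0.091493 -0.938013 = -0.846521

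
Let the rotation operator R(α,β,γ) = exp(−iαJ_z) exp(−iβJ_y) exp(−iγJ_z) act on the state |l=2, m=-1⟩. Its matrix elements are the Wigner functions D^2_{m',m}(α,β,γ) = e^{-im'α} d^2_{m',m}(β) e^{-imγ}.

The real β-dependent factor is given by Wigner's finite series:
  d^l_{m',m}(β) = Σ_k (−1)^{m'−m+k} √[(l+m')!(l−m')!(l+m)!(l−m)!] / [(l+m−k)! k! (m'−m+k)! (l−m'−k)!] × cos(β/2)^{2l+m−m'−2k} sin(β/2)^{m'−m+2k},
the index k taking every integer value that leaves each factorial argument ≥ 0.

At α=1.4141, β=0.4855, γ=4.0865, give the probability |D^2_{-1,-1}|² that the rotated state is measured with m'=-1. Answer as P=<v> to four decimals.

P=0.5248

First d^2_{-1,-1}(β=0.4855), then the phase factors e^{-i(-1)α} and e^{-i(-1)γ}:
Half-angle: c=0.970681, s=0.240373. N=√(1·6·1·6)=6.000000
Admissible k: 0..1 (factorial args all ≥0)
  k=0: (−1)^0·6.0000/(6)·0.9707^4·0.2404^0 = +0.887780
  k=1: (−1)^1·6.0000/(2)·0.9707^2·0.2404^2 = -0.163322
d^2_{-1,-1}(0.4855) = +0.887780 -0.163322 = +0.724458
|D^2_{-1,-1}|² = |d^2_{-1,-1}(β)|² = (+0.724458)² = 0.524839 (the z-rotation phases have unit modulus)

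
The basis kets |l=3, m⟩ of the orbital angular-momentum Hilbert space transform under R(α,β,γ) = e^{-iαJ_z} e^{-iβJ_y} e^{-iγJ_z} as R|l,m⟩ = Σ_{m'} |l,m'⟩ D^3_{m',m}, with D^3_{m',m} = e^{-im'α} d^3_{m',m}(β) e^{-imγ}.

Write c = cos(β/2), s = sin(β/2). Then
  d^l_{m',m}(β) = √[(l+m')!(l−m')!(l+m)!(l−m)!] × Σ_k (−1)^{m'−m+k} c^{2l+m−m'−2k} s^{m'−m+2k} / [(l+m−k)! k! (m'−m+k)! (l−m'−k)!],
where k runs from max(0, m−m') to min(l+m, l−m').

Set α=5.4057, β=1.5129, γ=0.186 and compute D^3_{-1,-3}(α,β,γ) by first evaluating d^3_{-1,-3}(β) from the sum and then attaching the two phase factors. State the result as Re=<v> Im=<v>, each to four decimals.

First d^3_{-1,-3}(β=1.5129), then the phase factors e^{-i(-1)α} and e^{-i(-3)γ}:
Half-angle: c=0.727277, s=0.686344. N=√(2·24·1·720)=185.903201
Admissible k: 0..0 (factorial args all ≥0)
  k=0: (−1)^2·185.9032/(48)·0.7273^4·0.6863^2 = +0.510421
d^3_{-1,-3}(1.5129) = +0.510421
Phases: e^{-i·(-1)·5.4057}=+0.639087-0.769134i, e^{-i·(-3)·0.186}=+0.848316+0.529491i ⇒ D=+0.484593-0.160312i

Re=0.4846 Im=-0.1603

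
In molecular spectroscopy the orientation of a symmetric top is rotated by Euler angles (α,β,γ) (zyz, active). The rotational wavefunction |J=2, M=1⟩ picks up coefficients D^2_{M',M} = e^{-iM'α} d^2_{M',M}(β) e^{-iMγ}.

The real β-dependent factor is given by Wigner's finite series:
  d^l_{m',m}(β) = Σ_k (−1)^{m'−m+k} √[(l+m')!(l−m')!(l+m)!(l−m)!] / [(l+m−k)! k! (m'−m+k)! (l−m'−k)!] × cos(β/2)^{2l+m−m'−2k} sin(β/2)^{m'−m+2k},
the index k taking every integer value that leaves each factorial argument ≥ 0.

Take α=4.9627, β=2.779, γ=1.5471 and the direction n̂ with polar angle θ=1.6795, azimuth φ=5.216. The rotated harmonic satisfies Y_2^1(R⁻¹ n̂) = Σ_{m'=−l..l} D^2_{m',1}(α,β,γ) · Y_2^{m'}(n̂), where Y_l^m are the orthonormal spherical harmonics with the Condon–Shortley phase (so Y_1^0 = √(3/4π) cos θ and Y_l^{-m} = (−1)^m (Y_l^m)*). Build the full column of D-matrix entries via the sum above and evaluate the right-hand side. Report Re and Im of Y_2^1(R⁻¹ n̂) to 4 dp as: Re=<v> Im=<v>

Need the full column D^2_{m',1} for m'=−2..2 at α=4.9627, β=2.779, γ=1.5471.
cos(β/2)=0.180305, sin(β/2)=0.983611
d^2_{-2,1}: single k=3 term ⇒ +0.343168;  D = -0.171798+0.297069i
d^2_{-1,1}: k∈[2..3] ⇒ +0.094359 -0.936037 = -0.841678;  D = +0.810279+0.227751i
d^2_{0,1}: k∈[1..2] ⇒ +0.014123 -0.420294 = -0.406171;  D = -0.009624+0.406057i
d^2_{1,1}: k∈[0..1] ⇒ +0.001057 -0.094359 = -0.093302;  D = -0.090916+0.020963i
d^2_{2,1}: single k=0 term ⇒ -0.011531;  D = -0.005293-0.010244i
Y_2^{m'}(θ=1.6795,φ=5.216) and Σ D·Y over m':
  (-0.1718+0.2971i)·(-0.2039+0.3227i)  (+0.8103+0.2278i)·(-0.0402-0.0730i)  (-0.0096+0.4061i)·(-0.3043+0.0000i)  (-0.0909+0.0210i)·(+0.0402-0.0730i)  (-0.0053-0.0102i)·(-0.2039-0.3227i)
Y_2^1(R⁻¹ n̂) = -0.078213-0.296575i

Re=-0.0782 Im=-0.2966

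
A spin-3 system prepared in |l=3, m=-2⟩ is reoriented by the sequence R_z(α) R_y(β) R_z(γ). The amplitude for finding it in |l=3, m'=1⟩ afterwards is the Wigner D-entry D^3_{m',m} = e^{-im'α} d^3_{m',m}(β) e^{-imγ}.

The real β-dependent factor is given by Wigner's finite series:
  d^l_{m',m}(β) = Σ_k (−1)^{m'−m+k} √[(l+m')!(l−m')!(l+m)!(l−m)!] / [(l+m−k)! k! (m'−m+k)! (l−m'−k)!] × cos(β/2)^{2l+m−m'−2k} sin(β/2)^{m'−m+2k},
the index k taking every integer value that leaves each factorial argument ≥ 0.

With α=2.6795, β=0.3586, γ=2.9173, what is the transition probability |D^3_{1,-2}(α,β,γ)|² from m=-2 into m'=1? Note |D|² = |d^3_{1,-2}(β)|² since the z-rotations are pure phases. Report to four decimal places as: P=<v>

Split into d^3_{1,-2}(β=0.3586) × two z-phases.
c=cos(0.3586/2)=0.983969, s=sin(0.3586/2)=0.178341; N=√[24·2·1·120]=75.894664
k∈{0,1} keeps every argument non-negative
  k=0: (−1)^3·75.8947/(12)·0.9840^3·0.1783^3 = -0.034176
  k=1: (−1)^4·75.8947/(24)·0.9840^1·0.1783^5 = +0.000561
d^3_{1,-2}(0.3586) = -0.034176 +0.000561 = -0.033615
|D^3_{1,-2}|² = |d^3_{1,-2}(β)|² = (-0.033615)² = 0.001130 (the z-rotation phases have unit modulus)

P=0.0011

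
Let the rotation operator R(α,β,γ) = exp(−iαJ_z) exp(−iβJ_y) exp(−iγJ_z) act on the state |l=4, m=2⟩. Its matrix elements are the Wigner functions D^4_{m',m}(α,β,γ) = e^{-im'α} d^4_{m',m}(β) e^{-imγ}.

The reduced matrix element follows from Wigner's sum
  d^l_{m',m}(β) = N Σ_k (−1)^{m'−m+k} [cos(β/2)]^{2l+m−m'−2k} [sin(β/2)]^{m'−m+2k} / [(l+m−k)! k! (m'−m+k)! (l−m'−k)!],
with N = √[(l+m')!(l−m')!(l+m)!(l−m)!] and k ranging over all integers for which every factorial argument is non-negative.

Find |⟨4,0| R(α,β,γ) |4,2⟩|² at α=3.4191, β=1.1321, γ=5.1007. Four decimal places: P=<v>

P=0.0073

D^4_{0,2}(3.4191,1.1321,5.1007) = e^{-i·0·3.4191}·d^4_{0,2}(1.1321)·e^{-i·2·5.1007}. Compute d first:
c=cos(1.1321/2)=0.844026, s=sin(1.1321/2)=0.536302; N=√[24·24·720·2]=910.735966
The bounds max(0,m−m')=2 and min(l+m,l−m')=4 give 3 terms
  k=2: (−1)^0·910.7360/(96)·0.8440^6·0.5363^2 = +0.986451
  k=3: (−1)^1·910.7360/(36)·0.8440^4·0.5363^4 = -1.062067
  k=4: (−1)^2·910.7360/(96)·0.8440^2·0.5363^6 = +0.160802
d^4_{0,2}(1.1321) = +0.986451 -1.062067 +0.160802 = +0.085186
|D^4_{0,2}|² = |d^4_{0,2}(β)|² = (+0.085186)² = 0.007257 (the z-rotation phases have unit modulus)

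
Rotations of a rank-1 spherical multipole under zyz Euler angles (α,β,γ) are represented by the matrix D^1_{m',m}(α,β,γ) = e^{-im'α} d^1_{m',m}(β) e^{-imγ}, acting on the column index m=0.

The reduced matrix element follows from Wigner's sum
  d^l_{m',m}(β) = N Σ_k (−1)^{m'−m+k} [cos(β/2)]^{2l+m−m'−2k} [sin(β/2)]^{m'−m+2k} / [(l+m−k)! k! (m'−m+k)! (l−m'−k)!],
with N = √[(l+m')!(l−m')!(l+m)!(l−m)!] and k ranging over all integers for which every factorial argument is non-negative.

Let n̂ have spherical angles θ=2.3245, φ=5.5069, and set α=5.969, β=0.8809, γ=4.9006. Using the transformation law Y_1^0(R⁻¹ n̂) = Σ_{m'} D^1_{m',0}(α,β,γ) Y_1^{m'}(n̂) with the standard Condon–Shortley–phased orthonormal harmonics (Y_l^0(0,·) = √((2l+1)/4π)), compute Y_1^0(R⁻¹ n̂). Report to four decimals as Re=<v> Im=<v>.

Need the full column D^1_{m',0} for m'=−1..1 at α=5.969, β=0.8809, γ=4.9006.
cos(β/2)=0.904560, sin(β/2)=0.426347
d^1_{-1,0}: single k=1 term ⇒ +0.545400;  D = +0.518702-0.168551i
d^1_{0,0}: k∈[0..1] ⇒ +0.818229 -0.181771 = +0.636457;  D = +0.636457+0.000000i
d^1_{1,0}: single k=0 term ⇒ -0.545400;  D = -0.518702-0.168551i
Y_1^{m'}(θ=2.3245,φ=5.5069) and Σ D·Y over m':
  (+0.5187-0.1686i)·(+0.1798+0.1765i)  (+0.6365+0.0000i)·(-0.3344+0.0000i)  (-0.5187-0.1686i)·(-0.1798+0.1765i)
Y_1^0(R⁻¹ n̂) = +0.033160+0.000000i

Re=0.0332 Im=0.0000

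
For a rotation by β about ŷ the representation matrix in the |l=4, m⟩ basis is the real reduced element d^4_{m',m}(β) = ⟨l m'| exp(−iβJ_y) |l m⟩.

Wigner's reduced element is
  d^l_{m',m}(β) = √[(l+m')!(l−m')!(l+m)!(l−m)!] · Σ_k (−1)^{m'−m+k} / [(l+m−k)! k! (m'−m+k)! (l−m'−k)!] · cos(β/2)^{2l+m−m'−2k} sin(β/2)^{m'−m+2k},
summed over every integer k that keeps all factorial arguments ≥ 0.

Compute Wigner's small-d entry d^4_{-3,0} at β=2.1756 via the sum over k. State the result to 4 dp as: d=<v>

d=-0.4681

d^4_{-3,0}(β=2.1756) via Wigner's sum:
c=cos(2.1756/2)=0.464435, s=sin(2.1756/2)=0.885607; N=√[1·5040·24·24]=1703.830978
The bounds max(0,m−m')=3 and min(l+m,l−m')=4 give 2 terms
  k=3: (−1)^0·1703.8310/(144)·0.4644^5·0.8856^3 = +0.177587
  k=4: (−1)^1·1703.8310/(144)·0.4644^3·0.8856^5 = -0.645720
d^4_{-3,0}(2.1756) = +0.177587 -0.645720 = -0.468133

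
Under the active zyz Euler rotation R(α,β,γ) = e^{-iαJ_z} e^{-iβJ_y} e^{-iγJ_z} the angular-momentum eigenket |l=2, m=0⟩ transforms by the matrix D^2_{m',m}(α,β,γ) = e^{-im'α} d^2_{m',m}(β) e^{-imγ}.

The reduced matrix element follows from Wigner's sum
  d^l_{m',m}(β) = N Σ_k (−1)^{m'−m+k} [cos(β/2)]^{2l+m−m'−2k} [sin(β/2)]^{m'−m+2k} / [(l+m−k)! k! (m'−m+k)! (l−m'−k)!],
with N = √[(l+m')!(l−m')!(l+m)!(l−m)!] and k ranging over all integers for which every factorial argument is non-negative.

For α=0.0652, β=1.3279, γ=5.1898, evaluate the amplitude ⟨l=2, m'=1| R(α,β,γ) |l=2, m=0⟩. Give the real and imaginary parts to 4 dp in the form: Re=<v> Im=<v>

D^2_{1,0}(0.0652,1.3279,5.1898) = e^{-i·1·0.0652}·d^2_{1,0}(1.3279)·e^{-i·0·5.1898}. Compute d first:
c=cos(1.3279/2)=0.787564, s=sin(1.3279/2)=0.616233; N=√[6·1·2·2]=4.898979
The bounds max(0,m−m')=0 and min(l+m,l−m')=1 give 2 terms
  k=0: (−1)^1·4.8990/(2)·0.7876^3·0.6162^1 = -0.737358
  k=1: (−1)^2·4.8990/(2)·0.7876^1·0.6162^3 = +0.451435
d^2_{1,0}(1.3279) = -0.737358 +0.451435 = -0.285922
Attach z-rotation phases: D = e^{-i(1)(0.0652)}·(-0.285922)·e^{-i(0)(5.1898)} = -0.285315+0.018629i

Re=-0.2853 Im=0.0186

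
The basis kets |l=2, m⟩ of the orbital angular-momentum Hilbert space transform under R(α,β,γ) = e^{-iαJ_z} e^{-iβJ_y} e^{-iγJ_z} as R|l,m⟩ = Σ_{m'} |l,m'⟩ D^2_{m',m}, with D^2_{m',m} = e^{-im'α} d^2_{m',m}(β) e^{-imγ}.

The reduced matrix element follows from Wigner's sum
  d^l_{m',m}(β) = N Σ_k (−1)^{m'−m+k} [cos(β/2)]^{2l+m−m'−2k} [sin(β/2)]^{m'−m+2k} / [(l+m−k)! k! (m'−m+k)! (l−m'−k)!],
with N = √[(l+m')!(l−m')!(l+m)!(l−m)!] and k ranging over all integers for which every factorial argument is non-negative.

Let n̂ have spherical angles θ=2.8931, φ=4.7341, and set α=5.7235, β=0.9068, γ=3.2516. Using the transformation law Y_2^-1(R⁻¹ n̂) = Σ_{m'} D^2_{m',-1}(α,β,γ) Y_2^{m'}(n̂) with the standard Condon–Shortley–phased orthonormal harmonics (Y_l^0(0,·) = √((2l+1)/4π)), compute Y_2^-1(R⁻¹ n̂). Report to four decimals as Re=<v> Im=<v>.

Need the full column D^2_{m',-1} for m'=−2..2 at α=5.7235, β=0.9068, γ=3.2516.
cos(β/2)=0.898963, sin(β/2)=0.438025
d^2_{-2,-1}: single k=1 term ⇒ +0.636435;  D = -0.338838+0.538738i
d^2_{-1,-1}: k∈[0..1] ⇒ +0.653081 -0.465159 = +0.187922;  D = -0.169240+0.081685i
d^2_{0,-1}: k∈[0..1] ⇒ -0.779470 +0.185060 = -0.594410;  D = +0.590817+0.065258i
d^2_{1,-1}: k∈[0..1] ⇒ +0.465159 -0.036812 = +0.428347;  D = -0.335829-0.265894i
d^2_{2,-1}: single k=0 term ⇒ -0.151101;  D = +0.050592+0.142379i
Y_2^{m'}(θ=2.8931,φ=4.7341) and Σ D·Y over m':
  (-0.3388+0.5387i)·(-0.0233+0.0010i)  (-0.1692+0.0817i)·(-0.0040-0.1841i)  (+0.5908+0.0653i)·(+0.5736+0.0000i)  (-0.3358-0.2659i)·(+0.0040-0.1841i)  (+0.0506+0.1424i)·(-0.0233-0.0010i)
Y_2^-1(R⁻¹ n̂) = +0.310607+0.112740i

Re=0.3106 Im=0.1127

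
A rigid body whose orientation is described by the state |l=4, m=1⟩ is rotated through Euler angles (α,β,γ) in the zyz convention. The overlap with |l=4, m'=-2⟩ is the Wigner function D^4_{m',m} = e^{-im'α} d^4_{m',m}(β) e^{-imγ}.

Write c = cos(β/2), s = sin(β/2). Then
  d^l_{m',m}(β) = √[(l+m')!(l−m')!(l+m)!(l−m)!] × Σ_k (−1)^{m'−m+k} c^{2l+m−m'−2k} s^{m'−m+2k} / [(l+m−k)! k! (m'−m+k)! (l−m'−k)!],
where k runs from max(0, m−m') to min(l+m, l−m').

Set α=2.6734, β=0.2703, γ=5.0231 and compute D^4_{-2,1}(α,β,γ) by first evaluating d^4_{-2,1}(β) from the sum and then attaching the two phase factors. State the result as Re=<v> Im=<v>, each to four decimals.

Re=0.0305 Im=0.0102

D^4_{-2,1}(2.6734,0.2703,5.0231) = e^{-i·-2·2.6734}·d^4_{-2,1}(0.2703)·e^{-i·1·5.0231}. Compute d first:
c=cos(0.2703/2)=0.990881, s=sin(0.2703/2)=0.134739; N=√[2·720·120·6]=1018.233765
Admissible k: 3..5 (factorial args all ≥0)
  k=3: (−1)^0·1018.2338/(72)·0.9909^5·0.1347^3 = +0.033045
  k=4: (−1)^1·1018.2338/(48)·0.9909^3·0.1347^5 = -0.000917
  k=5: (−1)^2·1018.2338/(240)·0.9909^1·0.1347^7 = +0.000003
d^4_{-2,1}(0.2703) = +0.033045 -0.000917 +0.000003 = +0.032132
Attach z-rotation phases: D = e^{-i(-2)(2.6734)}·(+0.032132)·e^{-i(1)(5.0231)} = +0.030463+0.010220i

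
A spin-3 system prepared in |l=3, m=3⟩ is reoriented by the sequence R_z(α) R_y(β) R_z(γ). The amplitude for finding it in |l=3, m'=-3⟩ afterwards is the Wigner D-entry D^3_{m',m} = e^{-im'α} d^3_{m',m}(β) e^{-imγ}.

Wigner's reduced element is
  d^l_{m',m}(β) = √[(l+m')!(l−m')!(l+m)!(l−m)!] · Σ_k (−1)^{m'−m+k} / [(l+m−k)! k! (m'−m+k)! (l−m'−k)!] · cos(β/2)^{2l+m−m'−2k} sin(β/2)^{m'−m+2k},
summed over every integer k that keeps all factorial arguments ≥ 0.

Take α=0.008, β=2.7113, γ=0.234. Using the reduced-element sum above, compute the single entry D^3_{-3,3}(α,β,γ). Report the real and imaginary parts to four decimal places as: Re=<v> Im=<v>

Split into d^3_{-3,3}(β=2.7113) × two z-phases.
Half-angle: c=0.213490, s=0.976945. N=√(1·720·720·1)=720.000000
Admissible k: 6..6 (factorial args all ≥0)
  k=6: (−1)^0·720.0000/(720)·0.2135^0·0.9769^6 = +0.869403
d^3_{-3,3}(2.7113) = +0.869403
D = (+0.999712+0.023998i)·(+0.869403)·(+0.763552-0.645746i) = +0.677116-0.545321i

Re=0.6771 Im=-0.5453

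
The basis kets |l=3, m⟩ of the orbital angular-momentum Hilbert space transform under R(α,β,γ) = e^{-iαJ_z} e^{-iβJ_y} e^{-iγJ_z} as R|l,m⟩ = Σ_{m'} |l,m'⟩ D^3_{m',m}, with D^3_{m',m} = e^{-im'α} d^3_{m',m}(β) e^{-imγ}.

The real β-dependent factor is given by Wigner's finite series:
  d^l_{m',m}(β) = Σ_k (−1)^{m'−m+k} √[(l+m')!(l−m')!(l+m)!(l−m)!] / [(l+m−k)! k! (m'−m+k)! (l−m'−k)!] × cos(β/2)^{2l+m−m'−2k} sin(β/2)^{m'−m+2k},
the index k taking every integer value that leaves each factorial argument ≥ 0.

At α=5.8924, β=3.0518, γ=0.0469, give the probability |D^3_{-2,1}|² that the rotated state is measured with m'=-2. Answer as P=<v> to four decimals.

First d^3_{-2,1}(β=3.0518), then the phase factors e^{-i(-2)α} and e^{-i(1)γ}:
c=cos(3.0518/2)=0.044881, s=sin(3.0518/2)=0.998992; N=√[1·120·24·2]=75.894664
The bounds max(0,m−m')=3 and min(l+m,l−m')=4 give 2 terms
  k=3: (−1)^0·75.8947/(12)·0.0449^3·0.9990^3 = +0.000570
  k=4: (−1)^1·75.8947/(24)·0.0449^1·0.9990^5 = -0.141213
d^3_{-2,1}(3.0518) = +0.000570 -0.141213 = -0.140643
|D^3_{-2,1}|² = |d^3_{-2,1}(β)|² = (-0.140643)² = 0.019781 (the z-rotation phases have unit modulus)

P=0.0198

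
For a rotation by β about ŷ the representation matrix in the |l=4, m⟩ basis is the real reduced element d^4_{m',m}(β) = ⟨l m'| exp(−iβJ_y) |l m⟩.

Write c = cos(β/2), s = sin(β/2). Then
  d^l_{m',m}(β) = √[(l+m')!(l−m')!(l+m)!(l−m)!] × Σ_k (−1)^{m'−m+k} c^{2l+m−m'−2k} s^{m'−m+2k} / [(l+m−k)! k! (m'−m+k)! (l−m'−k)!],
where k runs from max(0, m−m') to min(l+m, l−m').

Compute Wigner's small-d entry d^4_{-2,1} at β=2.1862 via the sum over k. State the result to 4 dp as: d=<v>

d=-0.0855

d^4_{-2,1}(β=2.1862) via Wigner's sum:
With c≡cos(β/2)=0.459735 and s≡sin(β/2)=0.888056, N=[2·720·120·6]^{1/2}=1018.233765
Admissible k: 3..5 (factorial args all ≥0)
  k=3: (−1)^0·1018.2338/(72)·0.4597^5·0.8881^3 = +0.203410
  k=4: (−1)^1·1018.2338/(48)·0.4597^3·0.8881^5 = -1.138493
  k=5: (−1)^2·1018.2338/(240)·0.4597^1·0.8881^7 = +0.849625
d^4_{-2,1}(2.1862) = +0.203410 -1.138493 +0.849625 = -0.085458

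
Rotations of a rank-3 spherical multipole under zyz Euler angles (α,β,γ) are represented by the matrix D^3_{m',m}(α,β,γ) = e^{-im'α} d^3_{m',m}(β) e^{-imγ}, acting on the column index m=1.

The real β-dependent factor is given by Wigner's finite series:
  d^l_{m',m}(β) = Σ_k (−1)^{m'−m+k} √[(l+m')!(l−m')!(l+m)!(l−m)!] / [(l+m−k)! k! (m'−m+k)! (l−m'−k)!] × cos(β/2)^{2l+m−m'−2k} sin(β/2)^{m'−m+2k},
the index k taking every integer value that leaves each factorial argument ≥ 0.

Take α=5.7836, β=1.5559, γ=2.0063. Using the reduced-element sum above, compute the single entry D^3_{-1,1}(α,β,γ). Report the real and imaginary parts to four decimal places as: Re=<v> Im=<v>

D^3_{-1,1}(5.7836,1.5559,2.0063) = e^{-i·-1·5.7836}·d^3_{-1,1}(1.5559)·e^{-i·1·2.0063}. Compute d first:
Half-angle: c=0.712354, s=0.701821. N=√(2·24·24·2)=48.000000
Admissible k: 2..4 (factorial args all ≥0)
  k=2: (−1)^0·48.0000/(8)·0.7124^4·0.7018^2 = +0.761003
  k=3: (−1)^1·48.0000/(6)·0.7124^2·0.7018^4 = -0.984886
  k=4: (−1)^2·48.0000/(48)·0.7124^0·0.7018^6 = +0.119497
d^3_{-1,1}(1.5559) = +0.761003 -0.984886 +0.119497 = -0.104386
Attach z-rotation phases: D = e^{-i(-1)(5.7836)}·(-0.104386)·e^{-i(1)(2.0063)} = +0.083994+0.061979i

Re=0.0840 Im=0.0620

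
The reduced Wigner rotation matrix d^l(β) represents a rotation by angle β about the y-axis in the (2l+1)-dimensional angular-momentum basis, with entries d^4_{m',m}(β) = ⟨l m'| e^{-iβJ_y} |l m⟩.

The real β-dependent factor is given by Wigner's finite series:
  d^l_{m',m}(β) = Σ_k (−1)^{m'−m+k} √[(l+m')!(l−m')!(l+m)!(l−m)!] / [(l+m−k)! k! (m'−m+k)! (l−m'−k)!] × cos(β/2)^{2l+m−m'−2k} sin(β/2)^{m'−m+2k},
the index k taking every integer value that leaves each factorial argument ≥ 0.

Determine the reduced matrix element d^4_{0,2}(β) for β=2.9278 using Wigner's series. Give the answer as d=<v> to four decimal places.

d=0.1012

d^4_{0,2}(β=2.9278) via Wigner's sum:
With c≡cos(β/2)=0.106693 and s≡sin(β/2)=0.994292, N=[24·24·720·2]^{1/2}=910.735966
k: max(0,(2)−(0))=2 … min(4+(2),4−(0))=4
  k=2: (−1)^0·910.7360/(96)·0.1067^6·0.9943^2 = +0.000014
  k=3: (−1)^1·910.7360/(36)·0.1067^4·0.9943^4 = -0.003204
  k=4: (−1)^2·910.7360/(96)·0.1067^2·0.9943^6 = +0.104346
d^4_{0,2}(2.9278) = +0.000014 -0.003204 +0.104346 = +0.101156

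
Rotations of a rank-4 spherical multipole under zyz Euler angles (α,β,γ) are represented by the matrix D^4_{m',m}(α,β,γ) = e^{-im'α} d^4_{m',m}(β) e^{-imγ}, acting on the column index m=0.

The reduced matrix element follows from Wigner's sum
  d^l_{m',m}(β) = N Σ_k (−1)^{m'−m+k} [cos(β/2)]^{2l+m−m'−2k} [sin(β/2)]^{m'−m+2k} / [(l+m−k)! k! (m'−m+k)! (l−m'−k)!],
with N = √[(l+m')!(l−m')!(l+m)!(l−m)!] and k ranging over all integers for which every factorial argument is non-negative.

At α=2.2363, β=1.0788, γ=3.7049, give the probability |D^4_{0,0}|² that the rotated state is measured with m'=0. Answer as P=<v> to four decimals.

D^4_{0,0}(2.2363,1.0788,3.7049) = e^{-i·0·2.2363}·d^4_{0,0}(1.0788)·e^{-i·0·3.7049}. Compute d first:
c=cos(1.0788/2)=0.858017, s=sin(1.0788/2)=0.513621; N=√[24·24·24·24]=576.000000
The bounds max(0,m−m')=0 and min(l+m,l−m')=4 give 5 terms
  k=0: (−1)^0·576.0000/(576)·0.8580^8·0.5136^0 = +0.293743
  k=1: (−1)^1·576.0000/(36)·0.8580^6·0.5136^2 = -1.684152
  k=2: (−1)^2·576.0000/(16)·0.8580^4·0.5136^4 = +1.357870
  k=3: (−1)^3·576.0000/(36)·0.8580^2·0.5136^6 = -0.216257
  k=4: (−1)^4·576.0000/(576)·0.8580^0·0.5136^8 = +0.004843
d^4_{0,0}(1.0788) = +0.293743 -1.684152 +1.357870 -0.216257 +0.004843 = -0.243953
|D^4_{0,0}|² = |d^4_{0,0}(β)|² = (-0.243953)² = 0.059513 (the z-rotation phases have unit modulus)

P=0.0595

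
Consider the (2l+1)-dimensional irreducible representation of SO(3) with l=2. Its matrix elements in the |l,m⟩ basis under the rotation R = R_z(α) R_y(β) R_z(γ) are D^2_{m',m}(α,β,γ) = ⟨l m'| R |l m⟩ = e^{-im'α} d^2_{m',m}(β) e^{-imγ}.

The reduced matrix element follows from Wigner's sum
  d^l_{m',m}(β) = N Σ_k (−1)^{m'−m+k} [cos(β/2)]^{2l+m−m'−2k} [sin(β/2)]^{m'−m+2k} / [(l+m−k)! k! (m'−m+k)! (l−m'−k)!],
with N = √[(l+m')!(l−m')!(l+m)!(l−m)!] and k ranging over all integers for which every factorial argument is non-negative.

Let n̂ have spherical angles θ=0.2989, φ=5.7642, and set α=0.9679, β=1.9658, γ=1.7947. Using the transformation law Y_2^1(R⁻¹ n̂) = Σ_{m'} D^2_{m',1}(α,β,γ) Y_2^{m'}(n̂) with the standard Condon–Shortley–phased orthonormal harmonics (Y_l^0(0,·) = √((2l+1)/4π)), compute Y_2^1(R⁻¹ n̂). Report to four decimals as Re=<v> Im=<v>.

Need the full column D^2_{m',1} for m'=−2..2 at α=0.9679, β=1.9658, γ=1.7947.
cos(β/2)=0.554612, sin(β/2)=0.832109
d^2_{-2,1}: single k=3 term ⇒ +0.639087;  D = +0.632736+0.089876i
d^2_{-1,1}: k∈[2..3] ⇒ +0.638940 -0.479426 = +0.159514;  D = +0.108028-0.117365i
d^2_{0,1}: k∈[1..2] ⇒ +0.347715 -0.782719 = -0.435004;  D = +0.096587+0.424145i
d^2_{1,1}: k∈[0..1] ⇒ +0.094614 -0.638940 = -0.544326;  D = +0.505699+0.201392i
d^2_{2,1}: single k=0 term ⇒ -0.283908;  D = +0.236083-0.157697i
Y_2^{m'}(θ=0.2989,φ=5.7642) and Σ D·Y over m':
  (+0.6327+0.0899i)·(+0.0170+0.0289i)  (+0.1080-0.1174i)·(+0.1888+0.1078i)  (+0.0966+0.4241i)·(+0.5487+0.0000i)  (+0.5057+0.2014i)·(-0.1888+0.1078i)  (+0.2361-0.1577i)·(+0.0170-0.0289i)
Y_2^1(R⁻¹ n̂) = -0.023492+0.249040i

Re=-0.0235 Im=0.2490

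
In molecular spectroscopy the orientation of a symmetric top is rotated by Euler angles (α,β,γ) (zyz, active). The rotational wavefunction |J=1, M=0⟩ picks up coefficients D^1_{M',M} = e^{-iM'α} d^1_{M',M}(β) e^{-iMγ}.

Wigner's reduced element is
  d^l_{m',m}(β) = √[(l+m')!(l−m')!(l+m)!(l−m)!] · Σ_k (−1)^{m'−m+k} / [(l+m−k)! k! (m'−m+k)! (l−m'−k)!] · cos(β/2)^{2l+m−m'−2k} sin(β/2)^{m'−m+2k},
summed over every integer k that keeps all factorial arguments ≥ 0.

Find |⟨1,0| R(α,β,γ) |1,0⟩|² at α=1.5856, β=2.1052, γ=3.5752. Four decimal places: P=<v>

P=0.2594

Split into d^1_{0,0}(β=2.1052) × two z-phases.
Half-angle: c=0.495314, s=0.868714. N=√(1·1·1·1)=1.000000
The bounds max(0,m−m')=0 and min(l+m,l−m')=1 give 2 terms
  k=0: (−1)^0·1.0000/(1)·0.4953^2·0.8687^0 = +0.245336
  k=1: (−1)^1·1.0000/(1)·0.4953^0·0.8687^2 = -0.754664
d^1_{0,0}(2.1052) = +0.245336 -0.754664 = -0.509328
|D^1_{0,0}|² = |d^1_{0,0}(β)|² = (-0.509328)² = 0.259415 (the z-rotation phases have unit modulus)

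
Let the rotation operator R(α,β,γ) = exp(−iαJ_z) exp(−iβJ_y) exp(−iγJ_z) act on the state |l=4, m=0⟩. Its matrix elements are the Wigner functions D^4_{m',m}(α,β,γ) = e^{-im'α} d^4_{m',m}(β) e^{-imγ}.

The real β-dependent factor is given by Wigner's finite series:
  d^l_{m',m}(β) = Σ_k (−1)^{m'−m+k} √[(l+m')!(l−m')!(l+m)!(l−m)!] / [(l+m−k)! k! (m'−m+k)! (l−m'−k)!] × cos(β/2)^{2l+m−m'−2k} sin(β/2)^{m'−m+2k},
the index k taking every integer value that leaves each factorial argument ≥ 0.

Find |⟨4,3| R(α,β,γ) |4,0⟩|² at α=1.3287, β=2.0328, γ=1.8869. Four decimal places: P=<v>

First d^4_{3,0}(β=2.0328), then the phase factors e^{-i(3)α} and e^{-i(0)γ}:
With c≡cos(β/2)=0.526430 and s≡sin(β/2)=0.850218, N=[5040·1·24·24]^{1/2}=1703.830978
k∈{0,1} keeps every argument non-negative
  k=0: (−1)^3·1703.8310/(144)·0.5264^5·0.8502^3 = -0.294008
  k=1: (−1)^4·1703.8310/(144)·0.5264^3·0.8502^5 = +0.766900
d^4_{3,0}(2.0328) = -0.294008 +0.766900 = +0.472892
|D^4_{3,0}|² = |d^4_{3,0}(β)|² = (+0.472892)² = 0.223627 (the z-rotation phases have unit modulus)

P=0.2236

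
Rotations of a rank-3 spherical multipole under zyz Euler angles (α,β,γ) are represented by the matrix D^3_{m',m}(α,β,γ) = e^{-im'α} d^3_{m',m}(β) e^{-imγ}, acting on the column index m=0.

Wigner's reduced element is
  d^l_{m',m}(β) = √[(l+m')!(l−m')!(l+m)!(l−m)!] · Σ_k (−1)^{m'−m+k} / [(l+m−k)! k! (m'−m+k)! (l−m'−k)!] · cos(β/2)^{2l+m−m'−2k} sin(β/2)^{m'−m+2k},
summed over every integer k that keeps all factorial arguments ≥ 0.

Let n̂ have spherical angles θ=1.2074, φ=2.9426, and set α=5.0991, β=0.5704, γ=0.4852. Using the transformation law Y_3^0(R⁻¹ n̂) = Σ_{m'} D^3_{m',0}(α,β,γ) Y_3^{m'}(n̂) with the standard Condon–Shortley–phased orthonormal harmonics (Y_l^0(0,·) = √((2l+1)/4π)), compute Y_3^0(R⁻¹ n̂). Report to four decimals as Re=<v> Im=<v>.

Re=-0.0226 Im=0.0000

Need the full column D^3_{m',0} for m'=−3..3 at α=5.0991, β=0.5704, γ=0.4852.
cos(β/2)=0.959605, sin(β/2)=0.281349
d^3_{-3,0}: single k=3 term ⇒ +0.088010;  D = -0.080692+0.035135i
d^3_{-2,0}: k∈[2..3] ⇒ +0.367640 -0.031603 = +0.336037;  D = -0.240443-0.234752i
d^3_{-1,0}: k∈[1..3] ⇒ +0.793049 -0.204516 +0.005860 = +0.594393;  D = +0.224172-0.550500i
d^3_{0,0}: k∈[0..3] ⇒ +0.780829 -0.604095 +0.051929 -0.000496 = +0.228168;  D = +0.228168+0.000000i
d^3_{1,0}: k∈[0..2] ⇒ -0.793049 +0.204516 -0.005860 = -0.594393;  D = -0.224172-0.550500i
d^3_{2,0}: k∈[0..1] ⇒ +0.367640 -0.031603 = +0.336037;  D = -0.240443+0.234752i
d^3_{3,0}: single k=0 term ⇒ -0.088010;  D = +0.080692+0.035135i
Y_3^{m'}(θ=1.2074,φ=2.9426) and Σ D·Y over m':
  (-0.0807+0.0351i)·(-0.2818-0.1915i)  (-0.2404-0.2348i)·(+0.2926+0.1230i)  (+0.2242-0.5505i)·(+0.1091+0.0220i)  (+0.2282+0.0000i)·(-0.3141+0.0000i)  (-0.2242-0.5505i)·(-0.1091+0.0220i)  (-0.2404+0.2348i)·(+0.2926-0.1230i)  (+0.0807+0.0351i)·(+0.2818-0.1915i)
Y_3^0(R⁻¹ n̂) = -0.022580-0.000000i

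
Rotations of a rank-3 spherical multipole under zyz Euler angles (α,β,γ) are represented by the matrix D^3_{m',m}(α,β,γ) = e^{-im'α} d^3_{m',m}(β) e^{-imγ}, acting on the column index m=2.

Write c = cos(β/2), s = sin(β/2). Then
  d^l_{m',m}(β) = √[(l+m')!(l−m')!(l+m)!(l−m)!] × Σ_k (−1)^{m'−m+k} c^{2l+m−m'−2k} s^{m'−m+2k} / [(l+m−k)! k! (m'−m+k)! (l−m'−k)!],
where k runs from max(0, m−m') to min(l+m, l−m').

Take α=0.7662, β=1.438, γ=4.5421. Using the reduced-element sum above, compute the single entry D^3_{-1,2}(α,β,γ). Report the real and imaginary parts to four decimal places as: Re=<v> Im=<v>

D^3_{-1,2}(0.7662,1.438,4.5421) = e^{-i·-1·0.7662}·d^3_{-1,2}(1.438)·e^{-i·2·4.5421}. Compute d first:
Half-angle: c=0.752465, s=0.658633. N=√(2·24·120·1)=75.894664
The bounds max(0,m−m')=3 and min(l+m,l−m')=4 give 2 terms
  k=3: (−1)^0·75.8947/(12)·0.7525^3·0.6586^3 = +0.769871
  k=4: (−1)^1·75.8947/(24)·0.7525^1·0.6586^5 = -0.294919
d^3_{-1,2}(1.438) = +0.769871 -0.294919 = +0.474953
D = (+0.720551+0.693402i)·(+0.474953)·(-0.942562-0.334032i) = -0.212563-0.424732i

Re=-0.2126 Im=-0.4247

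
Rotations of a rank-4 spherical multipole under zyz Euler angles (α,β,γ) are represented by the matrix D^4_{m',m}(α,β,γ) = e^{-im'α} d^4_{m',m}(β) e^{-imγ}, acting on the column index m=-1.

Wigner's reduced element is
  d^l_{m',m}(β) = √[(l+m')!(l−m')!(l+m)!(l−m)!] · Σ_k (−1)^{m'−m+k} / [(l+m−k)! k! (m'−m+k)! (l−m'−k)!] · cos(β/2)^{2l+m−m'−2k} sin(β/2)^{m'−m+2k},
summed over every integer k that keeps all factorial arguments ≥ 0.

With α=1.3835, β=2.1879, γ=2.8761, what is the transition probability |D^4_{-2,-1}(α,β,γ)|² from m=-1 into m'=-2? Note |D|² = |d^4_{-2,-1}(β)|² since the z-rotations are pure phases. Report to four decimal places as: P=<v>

First d^4_{-2,-1}(β=2.1879), then the phase factors e^{-i(-2)α} and e^{-i(-1)γ}:
c=cos(2.1879/2)=0.458980, s=sin(2.1879/2)=0.888447; N=√[2·720·6·120]=1018.233765
Admissible k: 1..3 (factorial args all ≥0)
  k=1: (−1)^0·1018.2338/(240)·0.4590^7·0.8884^1 = +0.016174
  k=2: (−1)^1·1018.2338/(48)·0.4590^5·0.8884^3 = -0.303017
  k=3: (−1)^2·1018.2338/(72)·0.4590^3·0.8884^5 = +0.756924
d^4_{-2,-1}(2.1879) = +0.016174 -0.303017 +0.756924 = +0.470081
|D^4_{-2,-1}|² = |d^4_{-2,-1}(β)|² = (+0.470081)² = 0.220976 (the z-rotation phases have unit modulus)

P=0.2210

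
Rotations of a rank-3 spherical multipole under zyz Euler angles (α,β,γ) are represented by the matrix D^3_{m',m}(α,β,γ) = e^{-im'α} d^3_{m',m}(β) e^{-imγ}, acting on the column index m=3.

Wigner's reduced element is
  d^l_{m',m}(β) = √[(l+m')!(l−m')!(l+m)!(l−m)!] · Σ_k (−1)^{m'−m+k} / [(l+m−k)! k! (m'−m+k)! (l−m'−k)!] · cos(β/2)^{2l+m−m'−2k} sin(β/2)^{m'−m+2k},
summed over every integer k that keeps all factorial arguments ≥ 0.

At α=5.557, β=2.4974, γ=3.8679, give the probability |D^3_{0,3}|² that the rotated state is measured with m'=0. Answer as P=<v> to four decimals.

P=0.0147

Split into d^3_{0,3}(β=2.4974) × two z-phases.
Half-angle: c=0.316556, s=0.948574. N=√(6·6·720·1)=160.996894
Admissible k: 3..3 (factorial args all ≥0)
  k=3: (−1)^0·160.9969/(36)·0.3166^3·0.9486^3 = +0.121082
d^3_{0,3}(2.4974) = +0.121082
|D^3_{0,3}|² = |d^3_{0,3}(β)|² = (+0.121082)² = 0.014661 (the z-rotation phases have unit modulus)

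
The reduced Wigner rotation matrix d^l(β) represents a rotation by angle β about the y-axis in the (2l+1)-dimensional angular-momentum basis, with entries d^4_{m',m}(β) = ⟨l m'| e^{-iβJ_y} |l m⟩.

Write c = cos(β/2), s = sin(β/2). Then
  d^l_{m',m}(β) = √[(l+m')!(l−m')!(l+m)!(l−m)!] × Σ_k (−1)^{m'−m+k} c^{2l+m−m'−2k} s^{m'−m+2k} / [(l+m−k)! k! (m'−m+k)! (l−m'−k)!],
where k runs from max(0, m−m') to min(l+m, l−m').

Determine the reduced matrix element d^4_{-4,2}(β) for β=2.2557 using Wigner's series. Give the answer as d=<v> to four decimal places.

d=0.5287

d^4_{-4,2}(β=2.2557) via Wigner's sum:
c=cos(2.2557/2)=0.428603, s=sin(2.2557/2)=0.903493; N=√[1·40320·720·2]=7619.763776
The bounds max(0,m−m')=6 and min(l+m,l−m')=6 give 1 term
  k=6: (−1)^0·7619.7638/(1440)·0.4286^2·0.9035^6 = +0.528735
d^4_{-4,2}(2.2557) = +0.528735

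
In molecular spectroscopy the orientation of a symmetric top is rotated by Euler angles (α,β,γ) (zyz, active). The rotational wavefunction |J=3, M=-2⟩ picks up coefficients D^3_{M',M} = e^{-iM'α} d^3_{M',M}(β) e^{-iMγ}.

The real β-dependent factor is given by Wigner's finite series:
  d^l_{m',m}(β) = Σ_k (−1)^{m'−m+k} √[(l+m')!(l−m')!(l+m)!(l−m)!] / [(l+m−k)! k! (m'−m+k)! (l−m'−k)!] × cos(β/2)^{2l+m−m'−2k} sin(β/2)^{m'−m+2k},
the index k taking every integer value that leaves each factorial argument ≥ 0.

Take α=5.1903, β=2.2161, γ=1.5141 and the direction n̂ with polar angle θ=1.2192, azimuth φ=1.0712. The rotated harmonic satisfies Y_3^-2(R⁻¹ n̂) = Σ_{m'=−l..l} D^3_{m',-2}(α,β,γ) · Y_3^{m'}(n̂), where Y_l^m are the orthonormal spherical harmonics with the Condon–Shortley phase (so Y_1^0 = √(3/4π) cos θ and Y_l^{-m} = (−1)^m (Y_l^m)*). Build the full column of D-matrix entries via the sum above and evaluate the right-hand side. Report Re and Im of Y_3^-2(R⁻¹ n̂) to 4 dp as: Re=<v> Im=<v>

Need the full column D^3_{m',-2} for m'=−3..3 at α=5.1903, β=2.2161, γ=1.5141.
cos(β/2)=0.446407, sin(β/2)=0.894830
d^3_{-3,-2}: single k=1 term ⇒ +0.038857;  D = +0.037645-0.009631i
d^3_{-2,-2}: k∈[0..1] ⇒ +0.007914 -0.158992 = -0.151078;  D = -0.100566-0.112744i
d^3_{-1,-2}: k∈[0..1] ⇒ -0.050165 +0.403130 = +0.352966;  D = -0.125832+0.329774i
d^3_{0,-2}: k∈[0..1] ⇒ +0.174167 -0.699818 = -0.525651;  D = +0.522275-0.059477i
d^3_{1,-2}: k∈[0..1] ⇒ -0.403130 +0.809904 = +0.406774;  D = -0.226754-0.337710i
d^3_{2,-2}: k∈[0..1] ⇒ +0.638844 -0.513385 = +0.125459;  D = +0.060322-0.110005i
d^3_{3,-2}: single k=0 term ⇒ -0.627349;  D = -0.627173-0.014848i
Y_3^{m'}(θ=1.2192,φ=1.0712) and Σ D·Y over m':
  (+0.0376-0.0096i)·(-0.3443+0.0248i)  (-0.1006-0.1127i)·(-0.1678-0.2609i)  (-0.1258+0.3298i)·(-0.0592+0.1084i)  (+0.5223-0.0595i)·(-0.3093+0.0000i)  (-0.2268-0.3377i)·(+0.0592+0.1084i)  (+0.0603-0.1100i)·(-0.1678+0.2609i)  (-0.6272-0.0148i)·(+0.3443+0.0248i)
Y_3^-2(R⁻¹ n̂) = -0.388952+0.003621i

Re=-0.3890 Im=0.0036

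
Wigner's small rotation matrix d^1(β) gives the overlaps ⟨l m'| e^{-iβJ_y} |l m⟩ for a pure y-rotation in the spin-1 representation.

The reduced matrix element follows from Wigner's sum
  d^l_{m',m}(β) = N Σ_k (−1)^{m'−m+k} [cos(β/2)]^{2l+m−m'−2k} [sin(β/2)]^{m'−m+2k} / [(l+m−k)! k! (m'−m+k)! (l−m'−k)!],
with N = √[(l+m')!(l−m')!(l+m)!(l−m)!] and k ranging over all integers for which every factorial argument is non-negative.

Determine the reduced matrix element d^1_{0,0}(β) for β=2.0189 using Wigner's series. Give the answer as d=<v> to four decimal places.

d^1_{0,0}(β=2.0189) via Wigner's sum:
With c≡cos(β/2)=0.532326 and s≡sin(β/2)=0.846539, N=[1·1·1·1]^{1/2}=1.000000
The bounds max(0,m−m')=0 and min(l+m,l−m')=1 give 2 terms
  k=0: (−1)^0·1.0000/(1)·0.5323^2·0.8465^0 = +0.283371
  k=1: (−1)^1·1.0000/(1)·0.5323^0·0.8465^2 = -0.716629
d^1_{0,0}(2.0189) = +0.283371 -0.716629 = -0.433257

d=-0.4333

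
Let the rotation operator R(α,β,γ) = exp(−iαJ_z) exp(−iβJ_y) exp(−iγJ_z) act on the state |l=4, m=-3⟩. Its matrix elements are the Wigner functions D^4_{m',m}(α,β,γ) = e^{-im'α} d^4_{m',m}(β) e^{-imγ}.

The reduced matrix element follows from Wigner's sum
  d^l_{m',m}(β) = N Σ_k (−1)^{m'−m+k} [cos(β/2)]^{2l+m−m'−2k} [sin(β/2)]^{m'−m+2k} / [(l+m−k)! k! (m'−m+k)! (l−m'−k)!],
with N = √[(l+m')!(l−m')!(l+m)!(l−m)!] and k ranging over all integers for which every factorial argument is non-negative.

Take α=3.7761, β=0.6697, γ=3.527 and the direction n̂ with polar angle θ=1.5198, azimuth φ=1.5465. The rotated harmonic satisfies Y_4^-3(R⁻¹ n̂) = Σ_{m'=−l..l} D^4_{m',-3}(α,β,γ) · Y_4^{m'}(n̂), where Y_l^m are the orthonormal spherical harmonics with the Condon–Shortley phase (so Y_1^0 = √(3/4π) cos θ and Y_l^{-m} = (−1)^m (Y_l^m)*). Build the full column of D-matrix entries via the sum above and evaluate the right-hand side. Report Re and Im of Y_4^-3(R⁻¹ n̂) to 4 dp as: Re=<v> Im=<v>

Need the full column D^4_{m',-3} for m'=−4..4 at α=3.7761, β=0.6697, γ=3.527.
cos(β/2)=0.944460, sin(β/2)=0.328628
d^4_{-4,-3}: single k=1 term ⇒ +0.623064;  D = +0.530310+0.327079i
d^4_{-3,-3}: k∈[0..1] ⇒ +0.633092 -0.536545 = +0.096547;  D = -0.096224+0.007893i
d^4_{-2,-3}: k∈[0..1] ⇒ -0.824236 +0.299374 = -0.524862;  D = -0.395853+0.344646i
d^4_{-1,-3}: k∈[0..1] ⇒ +0.608385 -0.122763 = +0.485622;  D = -0.105945+0.473924i
d^4_{0,-3}: k∈[0..1] ⇒ -0.315568 +0.038206 = -0.277362;  D = +0.111721+0.253866i
d^4_{1,-3}: k∈[0..1] ⇒ +0.122763 -0.008918 = +0.113845;  D = +0.098700+0.056737i
d^4_{2,-3}: k∈[0..1] ⇒ -0.036246 +0.001463 = -0.034783;  D = +0.034562-0.003915i
d^4_{3,-3}: k∈[0..1] ⇒ +0.007865 -0.000136 = +0.007729;  D = +0.005669-0.005253i
d^4_{4,-3}: single k=0 term ⇒ -0.001106;  D = +0.000208-0.001086i
Y_4^{m'}(θ=1.5198,φ=1.5465) and Σ D·Y over m':
  (+0.5303+0.3271i)·(+0.4382+0.0427i)  (-0.0962+0.0079i)·(-0.0046+0.0634i)  (-0.3959+0.3446i)·(+0.3272+0.0159i)  (-0.1059+0.4739i)·(-0.0017+0.0718i)  (+0.1117+0.2539i)·(+0.3091+0.0000i)  (+0.0987+0.0567i)·(+0.0017+0.0718i)  (+0.0346-0.0039i)·(+0.3272-0.0159i)  (+0.0057-0.0053i)·(+0.0046+0.0634i)  (+0.0002-0.0011i)·(+0.4382-0.0427i)
Y_4^-3(R⁻¹ n̂) = +0.091773+0.341549i

Re=0.0918 Im=0.3415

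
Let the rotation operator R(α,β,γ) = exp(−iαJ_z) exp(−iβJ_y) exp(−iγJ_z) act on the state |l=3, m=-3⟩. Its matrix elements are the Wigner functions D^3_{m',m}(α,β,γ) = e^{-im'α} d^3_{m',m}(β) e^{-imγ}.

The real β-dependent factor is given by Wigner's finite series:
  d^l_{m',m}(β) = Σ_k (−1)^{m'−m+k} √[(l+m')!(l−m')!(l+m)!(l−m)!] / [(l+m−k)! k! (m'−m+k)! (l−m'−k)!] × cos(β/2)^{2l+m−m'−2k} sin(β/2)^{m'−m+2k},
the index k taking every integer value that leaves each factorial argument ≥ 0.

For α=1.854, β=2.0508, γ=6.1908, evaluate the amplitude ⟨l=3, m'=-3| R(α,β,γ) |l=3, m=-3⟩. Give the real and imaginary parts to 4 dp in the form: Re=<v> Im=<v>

Re=0.0106 Im=-0.0164

Split into d^3_{-3,-3}(β=2.0508) × two z-phases.
Half-angle: c=0.518757, s=0.854922. N=√(1·720·1·720)=720.000000
Admissible k: 0..0 (factorial args all ≥0)
  k=0: (−1)^0·720.0000/(720)·0.5188^6·0.8549^0 = +0.019489
d^3_{-3,-3}(2.0508) = +0.019489
Attach z-rotation phases: D = e^{-i(-3)(1.854)}·(+0.019489)·e^{-i(-3)(6.1908)} = +0.010557-0.016382i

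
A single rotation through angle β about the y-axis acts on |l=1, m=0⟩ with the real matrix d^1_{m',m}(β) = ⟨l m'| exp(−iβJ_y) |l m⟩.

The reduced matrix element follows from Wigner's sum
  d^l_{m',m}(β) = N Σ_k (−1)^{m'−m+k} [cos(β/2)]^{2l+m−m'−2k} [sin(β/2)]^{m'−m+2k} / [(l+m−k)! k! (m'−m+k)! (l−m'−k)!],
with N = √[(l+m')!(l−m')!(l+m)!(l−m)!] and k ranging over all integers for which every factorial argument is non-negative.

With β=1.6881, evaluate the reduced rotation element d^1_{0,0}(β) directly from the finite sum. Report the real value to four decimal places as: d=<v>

d=-0.1170

d^1_{0,0}(β=1.6881) via Wigner's sum:
c=cos(1.6881/2)=0.664442, s=sin(1.6881/2)=0.747340; N=√[1·1·1·1]=1.000000
k: max(0,(0)−(0))=0 … min(1+(0),1−(0))=1
  k=0: (−1)^0·1.0000/(1)·0.6644^2·0.7473^0 = +0.441483
  k=1: (−1)^1·1.0000/(1)·0.6644^0·0.7473^2 = -0.558517
d^1_{0,0}(1.6881) = +0.441483 -0.558517 = -0.117035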